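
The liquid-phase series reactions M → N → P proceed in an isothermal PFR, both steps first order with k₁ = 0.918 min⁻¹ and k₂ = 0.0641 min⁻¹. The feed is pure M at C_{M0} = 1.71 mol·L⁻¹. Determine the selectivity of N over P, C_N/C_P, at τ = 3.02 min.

6.89

For first-order series with pure M initially, C_N(τ) = k₁C_{M0}/(k₂−k₁)·(e^(−k₁τ) − e^(−k₂τ)).
e^(−k₁τ) = e^(−0.918×3.02) = e^(−2.772) = 0.06251; e^(−k₂τ) = e^(−0.1936) = 0.8240.
C_N = 0.918×1.71/(0.0641−0.918) × (0.06251−0.8240) = (-1.838)×(-0.7615) = 1.400 mol·L⁻¹.
C_M = C_{M0}e^(−k₁τ) = 0.1069 mol·L⁻¹, so C_P = C_{M0}−C_M−C_N = 0.2032 mol·L⁻¹; C_N/C_P = 6.89.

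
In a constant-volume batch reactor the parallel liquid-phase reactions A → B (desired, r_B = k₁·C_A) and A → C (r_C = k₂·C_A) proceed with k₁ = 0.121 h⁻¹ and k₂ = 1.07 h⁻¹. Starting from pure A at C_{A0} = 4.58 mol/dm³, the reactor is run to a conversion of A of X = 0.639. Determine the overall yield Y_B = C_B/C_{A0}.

0.0649

C_A = C_{A0}(1−X) = 1.653 mol/dm³.
Both paths are first order in A, so the instantaneous fraction to B is constant: dC_B/d(−C_A) = k₁/(k₁+k₂) = 0.1016.
C_B = 0.1016·(C_{A0}−C_A) = 0.1016×2.927 = 0.297 mol/dm³.
Y_B = C_B/C_{A0} = 0.2973/4.58 = 0.0649.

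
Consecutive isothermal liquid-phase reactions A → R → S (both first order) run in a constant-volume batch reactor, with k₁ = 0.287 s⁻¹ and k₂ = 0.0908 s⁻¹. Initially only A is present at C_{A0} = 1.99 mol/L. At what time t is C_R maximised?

5.87 s

The intermediate peaks when r₁ = r₂, i.e. k₁e^(−k₁t) = k₂e^(−k₂t), giving t_opt = ln(k₂/k₁)/(k₂−k₁).
= ln(0.0908/0.287)/(0.0908−0.287) = ln(0.3164)/-0.1962 = -1.151/-0.1962 = 5.87 s.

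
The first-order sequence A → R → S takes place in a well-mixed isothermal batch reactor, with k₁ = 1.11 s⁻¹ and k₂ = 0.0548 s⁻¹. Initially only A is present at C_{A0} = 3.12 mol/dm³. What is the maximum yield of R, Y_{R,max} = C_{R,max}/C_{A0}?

0.855

For a first-order series the maximum intermediate yield is C_{R,max}/C_{A0} = (k₁/k₂)^[k₂/(k₂−k₁)].
= (1.11/0.0548)^(0.0548/(0.0548−1.11)) = (20.26)^(-0.05193) = 0.8554.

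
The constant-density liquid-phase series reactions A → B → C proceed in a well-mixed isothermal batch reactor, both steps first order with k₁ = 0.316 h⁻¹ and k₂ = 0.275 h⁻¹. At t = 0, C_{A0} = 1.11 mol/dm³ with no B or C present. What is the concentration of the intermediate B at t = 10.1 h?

0.180 mol/dm³

For first-order series with pure A initially, C_B(t) = k₁C_{A0}/(k₂−k₁)·(e^(−k₁t) − e^(−k₂t)).
e^(−k₁t) = e^(−0.316×10.1) = e^(−3.192) = 0.04111; e^(−k₂t) = e^(−2.778) = 0.06219.
C_B = 0.316×1.11/(0.275−0.316) × (0.04111−0.06219) = (-8.555)×(-0.02109) = 0.1804 mol/dm³.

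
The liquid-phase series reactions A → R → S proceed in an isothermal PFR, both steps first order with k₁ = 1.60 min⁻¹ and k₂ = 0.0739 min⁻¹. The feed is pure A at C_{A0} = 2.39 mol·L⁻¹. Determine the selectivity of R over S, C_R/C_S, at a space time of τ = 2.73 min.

For first-order series with pure A initially, C_R(τ) = k₁C_{A0}/(k₂−k₁)·(e^(−k₁τ) − e^(−k₂τ)).
e^(−k₁τ) = e^(−1.60×2.73) = e^(−4.368) = 0.01268; e^(−k₂τ) = e^(−0.2017) = 0.8173.
C_R = 1.60×2.39/(0.0739−1.60) × (0.01268−0.8173) = (-2.506)×(-0.8046) = 2.016 mol·L⁻¹.
C_A = C_{A0}e^(−k₁τ) = 0.03030 mol·L⁻¹, so C_S = C_{A0}−C_A−C_R = 0.3435 mol·L⁻¹; C_R/C_S = 5.87.

5.87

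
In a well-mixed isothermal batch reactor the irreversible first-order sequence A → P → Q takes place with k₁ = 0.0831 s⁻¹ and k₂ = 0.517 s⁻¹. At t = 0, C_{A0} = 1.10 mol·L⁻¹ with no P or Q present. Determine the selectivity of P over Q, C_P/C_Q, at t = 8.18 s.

0.236

Solving the coupled first-order balances gives C_P(t) = [k₁/(k₂−k₁)]·C_{A0}·(e^(−k₁t) − e^(−k₂t)).
e^(−k₁t) = e^(−0.0831×8.18) = e^(−0.6798) = 0.5067; e^(−k₂t) = e^(−4.229) = 0.01457.
C_P = 0.0831×1.10/(0.517−0.0831) × (0.5067−0.01457) = 0.2107×0.4922 = 0.1037 mol·L⁻¹.
C_A = C_{A0}e^(−k₁t) = 0.5574 mol·L⁻¹, so C_Q = C_{A0}−C_A−C_P = 0.4389 mol·L⁻¹; C_P/C_Q = 0.236.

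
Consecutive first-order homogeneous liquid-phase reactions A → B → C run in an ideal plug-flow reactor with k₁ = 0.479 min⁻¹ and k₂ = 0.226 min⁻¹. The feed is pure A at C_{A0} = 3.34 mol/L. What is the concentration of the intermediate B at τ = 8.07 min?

0.888 mol/L

The intermediate concentration in a first-order A→B→C sequence is C_B = k₁C_{A0}(e^(−k₁τ) − e^(−k₂τ))/(k₂−k₁).
e^(−k₁τ) = e^(−0.479×8.07) = e^(−3.866) = 0.02095; e^(−k₂τ) = e^(−1.824) = 0.1614.
C_B = 0.479×3.34/(0.226−0.479) × (0.02095−0.1614) = (-6.324)×(-0.1405) = 0.8882 mol/L.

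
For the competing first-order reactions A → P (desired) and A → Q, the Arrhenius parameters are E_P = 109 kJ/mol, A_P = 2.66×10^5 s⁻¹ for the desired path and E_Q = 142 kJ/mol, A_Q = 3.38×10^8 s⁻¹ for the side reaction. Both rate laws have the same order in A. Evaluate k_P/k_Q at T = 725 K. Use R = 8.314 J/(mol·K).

0.188

With equal orders, S_{P/Q} = k_P/k_Q = (A_P/A_Q)·exp[(E_Q−E_P)/(RT)].
(E_Q−E_P)/(RT) = (142−109)×10³/(8.314×725) = 33000/6028 = 5.475.
k_P/k_Q = (2.66×10^5/3.38×10^8)·exp(5.475) = 7.870×10^-4 × 238.6 = 0.188.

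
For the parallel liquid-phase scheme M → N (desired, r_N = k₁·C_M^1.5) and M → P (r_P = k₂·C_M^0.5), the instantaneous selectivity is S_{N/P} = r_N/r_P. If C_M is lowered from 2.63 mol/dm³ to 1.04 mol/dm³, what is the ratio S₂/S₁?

S_{N/P} = (k₁/k₂)·C_M, so S₂/S₁ = (C_{M,2}/C_{M,1}).
= 1.04/2.63 = 0.395.

0.395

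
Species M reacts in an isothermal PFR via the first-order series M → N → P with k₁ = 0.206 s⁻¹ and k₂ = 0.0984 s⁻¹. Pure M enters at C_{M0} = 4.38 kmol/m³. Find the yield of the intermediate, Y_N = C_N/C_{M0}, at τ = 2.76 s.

For first-order series with pure M initially, C_N(τ) = k₁C_{M0}/(k₂−k₁)·(e^(−k₁τ) − e^(−k₂τ)).
e^(−k₁τ) = e^(−0.206×2.76) = e^(−0.5686) = 0.5663; e^(−k₂τ) = e^(−0.2716) = 0.7622.
C_N = 0.206×4.38/(0.0984−0.206) × (0.5663−0.7622) = (-8.386)×(-0.1958) = 1.642 kmol/m³.
Y_N = C_N/C_{M0} = 1.642/4.38 = 0.375.

0.375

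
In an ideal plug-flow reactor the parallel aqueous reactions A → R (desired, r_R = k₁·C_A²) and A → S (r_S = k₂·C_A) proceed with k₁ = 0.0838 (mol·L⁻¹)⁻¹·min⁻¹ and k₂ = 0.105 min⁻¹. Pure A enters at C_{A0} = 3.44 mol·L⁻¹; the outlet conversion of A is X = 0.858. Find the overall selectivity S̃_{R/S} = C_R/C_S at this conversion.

1.38

C_A = C_{A0}(1−X) = 0.4885 mol·L⁻¹.
Along a PFR/batch, dC_S/dC_A = −r_S/(r_R+r_S) = −k₂/(k₂+k₁·C_A).
Integrating from C_{A0} to C_A: C_S = (0.105/0.0838)·ln[(0.105+0.0838·3.44)/(0.105+0.0838·0.488)] = 1.253·ln(0.3933/0.1459) = 1.242 mol·L⁻¹.
Then C_R = (C_{A0}−C_A) − C_S = 2.952 − 1.242 = 1.709 mol·L⁻¹.
S̃_{R/S} = C_R/C_S = 1.709/1.242 = 1.38.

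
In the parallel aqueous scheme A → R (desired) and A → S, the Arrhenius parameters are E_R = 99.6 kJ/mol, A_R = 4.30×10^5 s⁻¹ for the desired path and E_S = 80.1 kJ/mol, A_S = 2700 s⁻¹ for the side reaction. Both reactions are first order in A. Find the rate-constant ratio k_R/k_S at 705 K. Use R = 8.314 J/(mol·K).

k_R/k_S = (A_R/A_S)·exp[−(E_R−E_S)/(RT)] = (A_R/A_S)·exp[(E_S−E_R)/(RT)].
(E_S−E_R)/(RT) = (80.1−99.6)×10³/(8.314×705) = -19500/5861 = -3.327.
k_R/k_S = (4.30×10^5/2700)·exp(-3.327) = 159.3 × 0.03591 = 5.72.

5.72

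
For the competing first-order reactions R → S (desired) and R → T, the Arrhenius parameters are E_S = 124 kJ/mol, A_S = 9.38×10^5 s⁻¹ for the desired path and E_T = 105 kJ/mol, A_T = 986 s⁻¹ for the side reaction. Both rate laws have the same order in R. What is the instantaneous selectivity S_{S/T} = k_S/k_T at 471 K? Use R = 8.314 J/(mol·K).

With equal orders, S_{S/T} = k_S/k_T = (A_S/A_T)·exp[(E_T−E_S)/(RT)].
(E_T−E_S)/(RT) = (105−124)×10³/(8.314×471) = -19000/3916 = -4.852.
k_S/k_T = (9.38×10^5/986)·exp(-4.852) = 951.3 × 0.007813 = 7.43.

7.43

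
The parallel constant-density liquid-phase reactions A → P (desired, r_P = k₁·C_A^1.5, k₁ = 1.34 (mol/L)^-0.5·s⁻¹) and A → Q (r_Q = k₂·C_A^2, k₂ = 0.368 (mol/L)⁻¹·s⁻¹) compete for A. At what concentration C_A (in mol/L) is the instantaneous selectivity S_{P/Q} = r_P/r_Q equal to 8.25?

S_{P/Q} = (k₁/k₂)·C_A^-0.5 ⇒ C_A = (S·k₂/k₁)^(-2).
= (8.25×0.368/1.34)^(-2) = (2.266)^(-2) = 0.195 mol/L.

0.195 mol/L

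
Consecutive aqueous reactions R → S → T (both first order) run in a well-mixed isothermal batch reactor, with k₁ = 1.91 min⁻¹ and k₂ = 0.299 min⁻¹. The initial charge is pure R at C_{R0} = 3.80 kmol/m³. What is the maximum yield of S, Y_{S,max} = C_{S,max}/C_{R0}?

0.709

At the optimum, C_{S,max}/C_{R0} = (k₁/k₂)^[k₂/(k₂−k₁)].
= (1.91/0.299)^(0.299/(0.299−1.91)) = (6.388)^(-0.1856) = 0.7088.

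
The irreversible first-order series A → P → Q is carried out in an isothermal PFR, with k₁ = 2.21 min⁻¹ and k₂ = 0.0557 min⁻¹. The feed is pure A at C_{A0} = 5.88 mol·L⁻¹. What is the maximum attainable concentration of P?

At the optimum, C_{P,max}/C_{A0} = (k₁/k₂)^[k₂/(k₂−k₁)].
= (2.21/0.0557)^(0.0557/(0.0557−2.21)) = (39.68)^(-0.02586) = 0.9092.
C_{P,max} = 0.9092×5.88 = 5.35 mol·L⁻¹.

5.35 mol·L⁻¹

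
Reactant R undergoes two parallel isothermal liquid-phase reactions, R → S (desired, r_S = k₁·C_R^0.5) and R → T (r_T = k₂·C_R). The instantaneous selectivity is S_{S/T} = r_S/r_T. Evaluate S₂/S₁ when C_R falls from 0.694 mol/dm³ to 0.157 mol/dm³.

S_{S/T} = (k₁/k₂)·C_R^-0.5, so S₂/S₁ = (C_{R,2}/C_{R,1})^-0.5.
= (0.157/0.694)^(-0.5) = (0.2262)^(-0.5) = 2.10.

2.10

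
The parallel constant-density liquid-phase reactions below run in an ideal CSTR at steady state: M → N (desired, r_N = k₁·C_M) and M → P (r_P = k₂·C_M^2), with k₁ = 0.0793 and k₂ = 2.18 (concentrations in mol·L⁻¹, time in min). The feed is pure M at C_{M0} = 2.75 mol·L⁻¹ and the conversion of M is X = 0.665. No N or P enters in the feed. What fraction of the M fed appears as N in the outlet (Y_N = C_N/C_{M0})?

Exit C_M = C_{M0}(1−X) = 2.75×0.335 = 0.9212 mol·L⁻¹.
In a CSTR the entire volume is at exit conditions, so r_N = 0.0793×0.9212 = 0.07306 and r_P = 2.18×0.9212^2 = 1.850.
Fraction of consumed M going to N: r_N/(r_N+r_P) = 0.03799.
C_N = 0.03799·C_{M0}·X = 0.03799×2.75×0.665 = 0.0695 mol·L⁻¹; Y_N = C_N/C_{M0} = 0.0253.

0.0253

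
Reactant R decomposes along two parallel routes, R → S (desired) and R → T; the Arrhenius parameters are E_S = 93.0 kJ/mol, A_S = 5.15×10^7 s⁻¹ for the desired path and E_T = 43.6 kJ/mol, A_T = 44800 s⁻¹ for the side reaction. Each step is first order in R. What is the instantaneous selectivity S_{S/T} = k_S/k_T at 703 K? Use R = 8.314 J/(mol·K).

Since both paths have the same order in R, the concentration cancels and S_{S/T} = k_S/k_T = (A_S/A_T)·exp[(E_T−E_S)/(RT)].
(E_T−E_S)/(RT) = (43.6−93.0)×10³/(8.314×703) = -49400/5845 = -8.452.
k_S/k_T = (5.15×10^7/44800)·exp(-8.452) = 1150 × 2.135×10^-4 = 0.245.

0.245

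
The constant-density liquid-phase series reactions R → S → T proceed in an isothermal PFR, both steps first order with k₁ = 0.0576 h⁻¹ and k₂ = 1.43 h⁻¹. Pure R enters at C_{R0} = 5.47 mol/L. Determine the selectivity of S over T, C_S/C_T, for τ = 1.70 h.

The intermediate concentration in a first-order A→B→C sequence is C_S = k₁C_{R0}(e^(−k₁τ) − e^(−k₂τ))/(k₂−k₁).
e^(−k₁τ) = e^(−0.0576×1.70) = e^(−0.09792) = 0.9067; e^(−k₂τ) = e^(−2.431) = 0.08795.
C_S = 0.0576×5.47/(1.43−0.0576) × (0.9067−0.08795) = 0.2296×0.8188 = 0.1880 mol/L.
C_R = C_{R0}e^(−k₁τ) = 4.960 mol/L, so C_T = C_{R0}−C_R−C_S = 0.3223 mol/L; C_S/C_T = 0.583.

0.583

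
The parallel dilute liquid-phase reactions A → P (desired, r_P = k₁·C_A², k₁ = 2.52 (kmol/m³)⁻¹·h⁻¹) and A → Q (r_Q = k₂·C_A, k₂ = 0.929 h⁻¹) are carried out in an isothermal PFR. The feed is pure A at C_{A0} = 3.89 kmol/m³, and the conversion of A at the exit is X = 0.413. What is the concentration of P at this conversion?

1.43 kmol/m³

C_A = C_{A0}(1−X) = 2.283 kmol/m³.
Along a PFR/batch, dC_Q/dC_A = −r_Q/(r_P+r_Q) = −k₂/(k₂+k₁·C_A).
Integrating from C_{A0} to C_A: C_Q = (0.929/2.52)·ln[(0.929+2.52·3.89)/(0.929+2.52·2.28)] = 0.3687·ln(10.73/6.683) = 0.1746 kmol/m³.
Then C_P = (C_{A0}−C_A) − C_Q = 1.607 − 0.1746 = 1.432 kmol/m³.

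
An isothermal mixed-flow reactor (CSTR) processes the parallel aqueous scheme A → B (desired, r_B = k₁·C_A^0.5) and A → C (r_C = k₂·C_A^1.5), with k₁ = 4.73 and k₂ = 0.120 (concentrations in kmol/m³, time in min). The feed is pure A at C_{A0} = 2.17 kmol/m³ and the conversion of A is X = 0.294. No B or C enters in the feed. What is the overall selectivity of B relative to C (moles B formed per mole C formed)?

Exit C_A = C_{A0}(1−X) = 2.17×0.706 = 1.532 kmol/m³.
A CSTR operates uniformly at the exit composition, giving r_B = 5.855 and r_C = 0.2276 (each k·C_A^n at C_A = 1.532).
Overall selectivity = C_B/C_C = r_Bτ/(r_Cτ) = r_B/r_C = 25.7.

25.7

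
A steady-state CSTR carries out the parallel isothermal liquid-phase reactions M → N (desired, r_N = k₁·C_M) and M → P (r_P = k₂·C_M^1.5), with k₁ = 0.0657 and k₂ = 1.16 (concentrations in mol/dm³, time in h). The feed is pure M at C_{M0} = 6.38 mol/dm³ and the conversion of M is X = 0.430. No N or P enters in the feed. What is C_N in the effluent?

Exit C_M = C_{M0}(1−X) = 6.38×0.570 = 3.637 mol/dm³.
In a CSTR the entire volume is at exit conditions, so r_N = 0.0657×3.637 = 0.2389 and r_P = 1.16×3.637^1.5 = 8.045.
Fraction of consumed M going to N: r_N/(r_N+r_P) = 0.02884.
C_N = 0.02884·C_{M0}·X = 0.02884×6.38×0.430 = 0.0791 mol/dm³.

0.0791 mol/dm³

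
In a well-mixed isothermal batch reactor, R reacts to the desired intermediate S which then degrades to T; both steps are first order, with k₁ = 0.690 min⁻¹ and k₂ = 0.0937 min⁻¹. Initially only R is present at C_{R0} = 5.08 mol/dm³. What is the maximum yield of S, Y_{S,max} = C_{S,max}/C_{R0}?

0.731

For a first-order series the maximum intermediate yield is C_{S,max}/C_{R0} = (k₁/k₂)^[k₂/(k₂−k₁)].
= (0.690/0.0937)^(0.0937/(0.0937−0.690)) = (7.364)^(-0.1571) = 0.7307.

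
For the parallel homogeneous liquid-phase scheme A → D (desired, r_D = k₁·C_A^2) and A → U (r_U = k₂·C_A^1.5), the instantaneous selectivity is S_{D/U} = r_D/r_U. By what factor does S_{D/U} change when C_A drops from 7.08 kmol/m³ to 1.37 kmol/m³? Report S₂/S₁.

0.440

S_{D/U} = (k₁/k₂)·C_A^0.5, so S₂/S₁ = (C_{A,2}/C_{A,1})^0.5.
= (1.37/7.08)^0.5 = (0.1935)^0.5 = 0.440.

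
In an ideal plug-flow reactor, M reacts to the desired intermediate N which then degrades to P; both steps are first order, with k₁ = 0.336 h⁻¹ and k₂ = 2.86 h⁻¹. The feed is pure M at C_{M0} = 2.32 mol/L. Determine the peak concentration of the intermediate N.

Evaluating C_N at τ_opt = ln(k₂/k₁)/(k₂−k₁) gives C_{N,max}/C_{M0} = (k₁/k₂)^[k₂/(k₂−k₁)].
= (0.336/2.86)^(2.86/(2.86−0.336)) = (0.1175)^(1.133) = 0.08834.
C_{N,max} = 0.08834×2.32 = 0.205 mol/L.

0.205 mol/L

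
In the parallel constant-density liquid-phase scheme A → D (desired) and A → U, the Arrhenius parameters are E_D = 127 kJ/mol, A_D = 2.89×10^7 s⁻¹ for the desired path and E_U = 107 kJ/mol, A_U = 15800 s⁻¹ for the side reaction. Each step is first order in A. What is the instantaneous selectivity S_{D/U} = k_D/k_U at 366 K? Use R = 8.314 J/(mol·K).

2.56

With equal orders, S_{D/U} = k_D/k_U = (A_D/A_U)·exp[(E_U−E_D)/(RT)].
(E_U−E_D)/(RT) = (107−127)×10³/(8.314×366) = -20000/3043 = -6.573.
k_D/k_U = (2.89×10^7/15800)·exp(-6.573) = 1829 × 0.001398 = 2.56.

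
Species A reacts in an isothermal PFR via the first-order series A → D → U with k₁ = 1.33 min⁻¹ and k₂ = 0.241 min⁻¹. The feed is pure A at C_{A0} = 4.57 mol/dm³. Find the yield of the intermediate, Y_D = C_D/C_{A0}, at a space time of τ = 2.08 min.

The intermediate concentration in a first-order A→B→C sequence is C_D = k₁C_{A0}(e^(−k₁τ) − e^(−k₂τ))/(k₂−k₁).
e^(−k₁τ) = e^(−1.33×2.08) = e^(−2.766) = 0.06289; e^(−k₂τ) = e^(−0.5013) = 0.6058.
C_D = 1.33×4.57/(0.241−1.33) × (0.06289−0.6058) = (-5.581)×(-0.5429) = 3.030 mol/dm³.
Y_D = C_D/C_{A0} = 3.030/4.57 = 0.663.

0.663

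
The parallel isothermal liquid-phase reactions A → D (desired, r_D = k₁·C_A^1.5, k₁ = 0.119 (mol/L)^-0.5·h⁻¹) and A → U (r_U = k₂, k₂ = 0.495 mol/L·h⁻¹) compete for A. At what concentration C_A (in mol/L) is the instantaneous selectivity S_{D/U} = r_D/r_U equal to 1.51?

S_{D/U} = (k₁/k₂)·C_A^1.5 ⇒ C_A = (S·k₂/k₁)^(1/1.5).
= (1.51×0.495/0.119)^(0.6667) = (6.281)^(0.6667) = 3.40 mol/L.

3.40 mol/L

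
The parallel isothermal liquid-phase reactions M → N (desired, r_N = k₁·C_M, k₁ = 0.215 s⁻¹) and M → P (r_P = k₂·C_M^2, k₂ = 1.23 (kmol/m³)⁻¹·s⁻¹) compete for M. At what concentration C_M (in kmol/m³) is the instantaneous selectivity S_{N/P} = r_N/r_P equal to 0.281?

0.622 kmol/m³

S_{N/P} = (k₁/k₂)·C_M⁻¹ ⇒ C_M = (S·k₂/k₁)^(-1).
= (0.281×1.23/0.215)^(-1) = (1.608)^(-1) = 0.622 kmol/m³.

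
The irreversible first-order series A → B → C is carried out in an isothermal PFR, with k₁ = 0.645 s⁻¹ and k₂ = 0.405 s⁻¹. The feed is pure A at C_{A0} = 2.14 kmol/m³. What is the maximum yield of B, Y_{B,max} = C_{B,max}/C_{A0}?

0.456

At the optimum, C_{B,max}/C_{A0} = (k₁/k₂)^[k₂/(k₂−k₁)].
= (0.645/0.405)^(0.405/(0.405−0.645)) = (1.593)^(-1.688) = 0.4560.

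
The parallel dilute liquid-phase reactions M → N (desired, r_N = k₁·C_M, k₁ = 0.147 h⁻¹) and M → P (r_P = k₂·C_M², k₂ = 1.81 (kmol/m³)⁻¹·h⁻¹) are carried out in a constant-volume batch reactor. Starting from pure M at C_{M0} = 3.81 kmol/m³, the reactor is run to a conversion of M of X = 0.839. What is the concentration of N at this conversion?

0.140 kmol/m³

C_M = C_{M0}(1−X) = 0.6134 kmol/m³.
Along a PFR/batch, dC_N/dC_M = −r_N/(r_N+r_P) = −k₁/(k₁+k₂·C_M).
Integrating from C_{M0} to C_M: C_N = (0.147/1.81)·ln[(0.147+1.81·3.81)/(0.147+1.81·0.613)] = 0.08122·ln(7.043/1.257) = 0.1399 kmol/m³.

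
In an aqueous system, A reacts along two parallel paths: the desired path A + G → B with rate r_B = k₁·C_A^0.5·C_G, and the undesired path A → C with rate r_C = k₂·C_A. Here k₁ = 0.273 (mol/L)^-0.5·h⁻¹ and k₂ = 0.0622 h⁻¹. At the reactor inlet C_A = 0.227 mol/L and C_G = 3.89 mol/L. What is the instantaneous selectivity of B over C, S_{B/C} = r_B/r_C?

S_{B/C} = r_B/r_C = (k₁·C_A^0.5·C_G)/(k₂·C_A) = (k₁/k₂)·C_A^-0.5·C_G.
= (0.273×0.2270^0.5×3.890) / (0.0622×0.2270) = 0.5060/0.01412 = 35.8.
The undesired path is higher order in A, so low C_A (CSTR or dilute feed) favours B.

35.8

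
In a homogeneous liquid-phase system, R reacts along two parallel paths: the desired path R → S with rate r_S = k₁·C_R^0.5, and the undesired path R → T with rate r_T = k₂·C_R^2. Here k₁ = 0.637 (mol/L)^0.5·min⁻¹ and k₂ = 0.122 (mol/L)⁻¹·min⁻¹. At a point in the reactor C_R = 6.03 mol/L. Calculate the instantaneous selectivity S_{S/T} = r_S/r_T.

0.353

S_{S/T} = r_S/r_T = (k₁·C_R^0.5)/(k₂·C_R^2) = (k₁/k₂)·C_R^-1.5.
= (0.637×6.030^0.5) / (0.122×6.030^2) = 1.564/4.436 = 0.353.
The undesired path is higher order in R, so low C_R (CSTR or dilute feed) favours S.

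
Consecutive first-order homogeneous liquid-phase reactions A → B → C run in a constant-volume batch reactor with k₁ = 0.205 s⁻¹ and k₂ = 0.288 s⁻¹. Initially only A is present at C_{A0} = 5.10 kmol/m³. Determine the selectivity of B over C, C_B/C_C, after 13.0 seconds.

Solving the coupled first-order balances gives C_B(t) = [k₁/(k₂−k₁)]·C_{A0}·(e^(−k₁t) − e^(−k₂t)).
e^(−k₁t) = e^(−0.205×13.0) = e^(−2.665) = 0.06960; e^(−k₂t) = e^(−3.744) = 0.02366.
C_B = 0.205×5.10/(0.288−0.205) × (0.06960−0.02366) = 12.60×0.04594 = 0.5787 kmol/m³.
C_A = C_{A0}e^(−k₁t) = 0.3550 kmol/m³, so C_C = C_{A0}−C_A−C_B = 4.166 kmol/m³; C_B/C_C = 0.139.

0.139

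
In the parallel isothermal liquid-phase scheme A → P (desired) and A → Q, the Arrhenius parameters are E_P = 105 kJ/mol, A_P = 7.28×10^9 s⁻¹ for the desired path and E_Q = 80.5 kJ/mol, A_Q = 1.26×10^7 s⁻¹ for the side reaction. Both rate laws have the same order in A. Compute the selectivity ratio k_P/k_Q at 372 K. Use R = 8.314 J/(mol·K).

0.210

Since both paths have the same order in A, the concentration cancels and S_{P/Q} = k_P/k_Q = (A_P/A_Q)·exp[(E_Q−E_P)/(RT)].
(E_Q−E_P)/(RT) = (80.5−105)×10³/(8.314×372) = -24500/3093 = -7.922.
k_P/k_Q = (7.28×10^9/1.26×10^7)·exp(-7.922) = 577.8 × 3.628×10^-4 = 0.210.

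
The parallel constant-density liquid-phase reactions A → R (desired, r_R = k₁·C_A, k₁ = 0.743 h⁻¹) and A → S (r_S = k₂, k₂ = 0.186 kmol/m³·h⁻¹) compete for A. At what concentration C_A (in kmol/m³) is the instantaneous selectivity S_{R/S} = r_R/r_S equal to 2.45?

S_{R/S} = (k₁/k₂)·C_A ⇒ C_A = S·k₂/k₁.
= 2.45×0.186/0.743 = 0.613 kmol/m³.

0.613 kmol/m³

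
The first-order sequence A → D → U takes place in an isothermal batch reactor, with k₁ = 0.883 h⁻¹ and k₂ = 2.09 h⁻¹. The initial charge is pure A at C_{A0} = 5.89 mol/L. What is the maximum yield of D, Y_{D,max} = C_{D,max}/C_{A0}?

0.225

Evaluating C_D at t_opt = ln(k₂/k₁)/(k₂−k₁) gives C_{D,max}/C_{A0} = (k₁/k₂)^[k₂/(k₂−k₁)].
= (0.883/2.09)^(2.09/(2.09−0.883)) = (0.4225)^(1.732) = 0.2249.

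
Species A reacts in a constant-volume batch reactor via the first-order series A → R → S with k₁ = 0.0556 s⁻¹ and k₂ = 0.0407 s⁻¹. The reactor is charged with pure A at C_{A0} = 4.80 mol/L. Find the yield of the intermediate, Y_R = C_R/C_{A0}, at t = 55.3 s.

0.221

For first-order series with pure A initially, C_R(t) = k₁C_{A0}/(k₂−k₁)·(e^(−k₁t) − e^(−k₂t)).
e^(−k₁t) = e^(−0.0556×55.3) = e^(−3.075) = 0.04620; e^(−k₂t) = e^(−2.251) = 0.1053.
C_R = 0.0556×4.80/(0.0407−0.0556) × (0.04620−0.1053) = (-17.91)×(-0.05912) = 1.059 mol/L.
Y_R = C_R/C_{A0} = 1.059/4.80 = 0.221.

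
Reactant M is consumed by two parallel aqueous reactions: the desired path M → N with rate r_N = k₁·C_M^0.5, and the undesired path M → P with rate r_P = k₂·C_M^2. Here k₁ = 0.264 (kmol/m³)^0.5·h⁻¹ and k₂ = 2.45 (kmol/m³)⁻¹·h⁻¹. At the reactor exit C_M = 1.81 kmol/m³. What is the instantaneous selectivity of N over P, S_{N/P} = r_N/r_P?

S_{N/P} = r_N/r_P = (k₁·C_M^0.5)/(k₂·C_M^2) = (k₁/k₂)·C_M^-1.5.
= (0.264×1.810^0.5) / (2.45×1.810^2) = 0.3552/8.026 = 0.0443.
The undesired path is higher order in M, so low C_M (CSTR or dilute feed) favours N.

0.0443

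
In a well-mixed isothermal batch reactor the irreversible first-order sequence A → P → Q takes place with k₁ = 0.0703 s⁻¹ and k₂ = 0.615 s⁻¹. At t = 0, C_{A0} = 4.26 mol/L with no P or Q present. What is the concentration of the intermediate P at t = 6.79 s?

The intermediate concentration in a first-order A→B→C sequence is C_P = k₁C_{A0}(e^(−k₁t) − e^(−k₂t))/(k₂−k₁).
e^(−k₁t) = e^(−0.0703×6.79) = e^(−0.4773) = 0.6204; e^(−k₂t) = e^(−4.176) = 0.01536.
C_P = 0.0703×4.26/(0.615−0.0703) × (0.6204−0.01536) = 0.5498×0.6051 = 0.3327 mol/L.

0.333 mol/L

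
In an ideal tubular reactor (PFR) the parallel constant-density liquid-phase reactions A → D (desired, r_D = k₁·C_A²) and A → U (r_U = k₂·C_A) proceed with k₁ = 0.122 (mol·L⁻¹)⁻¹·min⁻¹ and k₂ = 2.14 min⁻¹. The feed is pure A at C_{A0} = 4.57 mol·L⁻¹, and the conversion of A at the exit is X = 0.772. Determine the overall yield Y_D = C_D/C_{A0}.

C_A = C_{A0}(1−X) = 1.042 mol·L⁻¹.
Along a PFR/batch, dC_U/dC_A = −r_U/(r_D+r_U) = −k₂/(k₂+k₁·C_A).
Integrating from C_{A0} to C_A: C_U = (2.14/0.122)·ln[(2.14+0.122·4.57)/(2.14+0.122·1.04)] = 17.54·ln(2.698/2.267) = 3.049 mol·L⁻¹.
Then C_D = (C_{A0}−C_A) − C_U = 3.528 − 3.049 = 0.4789 mol·L⁻¹.
Y_D = C_D/C_{A0} = 0.4789/4.57 = 0.105.

0.105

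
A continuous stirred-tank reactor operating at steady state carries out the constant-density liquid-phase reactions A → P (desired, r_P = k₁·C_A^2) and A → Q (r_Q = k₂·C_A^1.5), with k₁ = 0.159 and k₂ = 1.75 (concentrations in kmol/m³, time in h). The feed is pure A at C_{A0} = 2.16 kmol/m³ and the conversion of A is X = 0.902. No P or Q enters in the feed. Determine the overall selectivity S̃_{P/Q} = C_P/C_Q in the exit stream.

Exit C_A = C_{A0}(1−X) = 2.16×0.0980 = 0.2117 kmol/m³.
A CSTR operates uniformly at the exit composition, giving r_P = 0.007125 and r_Q = 0.1704 (each k·C_A^n at C_A = 0.2117).
Overall selectivity = C_P/C_Q = r_Pτ/(r_Qτ) = r_P/r_Q = 0.0418.

0.0418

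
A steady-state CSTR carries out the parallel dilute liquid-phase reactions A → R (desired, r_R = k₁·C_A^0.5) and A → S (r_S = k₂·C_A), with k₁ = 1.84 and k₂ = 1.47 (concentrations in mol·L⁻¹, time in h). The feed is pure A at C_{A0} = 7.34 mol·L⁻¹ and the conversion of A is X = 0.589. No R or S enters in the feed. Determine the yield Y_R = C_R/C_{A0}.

0.247

Exit C_A = C_{A0}(1−X) = 7.34×0.411 = 3.017 mol·L⁻¹.
In a CSTR the entire volume is at exit conditions, so r_R = 1.84×3.017^0.5 = 3.196 and r_S = 1.47×3.017 = 4.435.
Fraction of consumed A going to R: r_R/(r_R+r_S) = 0.4188.
C_R = 0.4188·C_{A0}·X = 0.4188×7.34×0.589 = 1.81 mol·L⁻¹; Y_R = C_R/C_{A0} = 0.247.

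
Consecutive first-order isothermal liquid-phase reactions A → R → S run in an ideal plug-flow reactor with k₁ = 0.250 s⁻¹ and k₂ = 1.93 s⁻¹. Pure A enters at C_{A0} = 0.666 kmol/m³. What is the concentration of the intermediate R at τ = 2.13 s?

0.0566 kmol/m³

For first-order series with pure A initially, C_R(τ) = k₁C_{A0}/(k₂−k₁)·(e^(−k₁τ) − e^(−k₂τ)).
e^(−k₁τ) = e^(−0.250×2.13) = e^(−0.5325) = 0.5871; e^(−k₂τ) = e^(−4.111) = 0.01639.
C_R = 0.250×0.666/(1.93−0.250) × (0.5871−0.01639) = 0.09911×0.5707 = 0.05656 kmol/m³.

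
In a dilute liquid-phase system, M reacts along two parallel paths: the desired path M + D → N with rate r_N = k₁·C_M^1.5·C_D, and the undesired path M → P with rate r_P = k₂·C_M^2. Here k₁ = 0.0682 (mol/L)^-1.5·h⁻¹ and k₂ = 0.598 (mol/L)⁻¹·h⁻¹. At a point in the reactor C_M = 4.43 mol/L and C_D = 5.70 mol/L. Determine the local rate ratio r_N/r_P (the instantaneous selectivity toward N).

S_{N/P} = r_N/r_P = (k₁·C_M^1.5·C_D)/(k₂·C_M^2) = (k₁/k₂)·C_M^-0.5·C_D.
= (0.0682×4.430^1.5×5.700) / (0.598×4.430^2) = 3.625/11.74 = 0.309.

0.309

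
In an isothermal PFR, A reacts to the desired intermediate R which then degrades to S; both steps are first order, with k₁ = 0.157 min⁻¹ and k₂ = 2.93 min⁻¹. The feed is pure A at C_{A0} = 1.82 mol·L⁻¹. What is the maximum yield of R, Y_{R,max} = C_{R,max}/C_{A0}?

For a first-order series the maximum intermediate yield is C_{R,max}/C_{A0} = (k₁/k₂)^[k₂/(k₂−k₁)].
= (0.157/2.93)^(2.93/(2.93−0.157)) = (0.05358)^(1.057) = 0.04540.

0.0454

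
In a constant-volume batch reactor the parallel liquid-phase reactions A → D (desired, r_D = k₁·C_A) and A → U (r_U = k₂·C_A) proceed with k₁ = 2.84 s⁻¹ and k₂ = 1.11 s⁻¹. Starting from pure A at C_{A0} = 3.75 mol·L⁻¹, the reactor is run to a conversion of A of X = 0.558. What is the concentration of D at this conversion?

1.50 mol·L⁻¹

C_A = C_{A0}(1−X) = 1.657 mol·L⁻¹.
Both paths are first order in A, so the instantaneous fraction to D is constant: dC_D/d(−C_A) = k₁/(k₁+k₂) = 0.7190.
C_D = 0.7190·(C_{A0}−C_A) = 0.7190×2.093 = 1.50 mol·L⁻¹.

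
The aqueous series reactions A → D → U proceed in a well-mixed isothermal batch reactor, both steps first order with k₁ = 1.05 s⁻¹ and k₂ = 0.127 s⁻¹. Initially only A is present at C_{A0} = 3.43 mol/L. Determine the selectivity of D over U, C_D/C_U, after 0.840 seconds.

16.0

For first-order series with pure A initially, C_D(t) = k₁C_{A0}/(k₂−k₁)·(e^(−k₁t) − e^(−k₂t)).
e^(−k₁t) = e^(−1.05×0.840) = e^(−0.8820) = 0.4140; e^(−k₂t) = e^(−0.1067) = 0.8988.
C_D = 1.05×3.43/(0.127−1.05) × (0.4140−0.8988) = (-3.902)×(-0.4849) = 1.892 mol/L.
C_A = C_{A0}e^(−k₁t) = 1.420 mol/L, so C_U = C_{A0}−C_A−C_D = 0.1182 mol/L; C_D/C_U = 16.0.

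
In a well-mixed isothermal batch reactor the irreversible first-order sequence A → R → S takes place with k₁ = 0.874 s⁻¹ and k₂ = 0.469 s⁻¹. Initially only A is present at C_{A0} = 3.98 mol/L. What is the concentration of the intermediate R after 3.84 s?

The intermediate concentration in a first-order A→B→C sequence is C_R = k₁C_{A0}(e^(−k₁t) − e^(−k₂t))/(k₂−k₁).
e^(−k₁t) = e^(−0.874×3.84) = e^(−3.356) = 0.03487; e^(−k₂t) = e^(−1.801) = 0.1651.
C_R = 0.874×3.98/(0.469−0.874) × (0.03487−0.1651) = (-8.589)×(-0.1303) = 1.119 mol/L.

1.12 mol/L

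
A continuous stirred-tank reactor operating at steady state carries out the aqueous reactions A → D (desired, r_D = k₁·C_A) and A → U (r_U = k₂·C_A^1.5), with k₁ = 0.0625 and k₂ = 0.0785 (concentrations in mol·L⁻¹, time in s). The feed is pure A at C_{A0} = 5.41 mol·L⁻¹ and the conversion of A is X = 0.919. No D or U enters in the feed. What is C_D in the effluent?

Exit C_A = C_{A0}(1−X) = 5.41×0.0810 = 0.4382 mol·L⁻¹.
A CSTR operates uniformly at the exit composition, giving r_D = 0.02739 and r_U = 0.02277 (each k·C_A^n at C_A = 0.4382).
Fraction of consumed A going to D: r_D/(r_D+r_U) = 0.5460.
C_D = 0.5460·C_{A0}·X = 0.5460×5.41×0.919 = 2.71 mol·L⁻¹.

2.71 mol·L⁻¹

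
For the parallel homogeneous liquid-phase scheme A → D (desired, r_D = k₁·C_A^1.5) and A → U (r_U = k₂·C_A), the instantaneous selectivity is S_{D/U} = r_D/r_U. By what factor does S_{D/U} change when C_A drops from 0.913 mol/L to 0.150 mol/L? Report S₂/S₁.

S_{D/U} = (k₁/k₂)·C_A^0.5, so S₂/S₁ = (C_{A,2}/C_{A,1})^0.5.
= (0.150/0.913)^0.5 = (0.1643)^0.5 = 0.405.
Selectivity toward D falls as C_A falls — high-concentration operation is favoured.

0.405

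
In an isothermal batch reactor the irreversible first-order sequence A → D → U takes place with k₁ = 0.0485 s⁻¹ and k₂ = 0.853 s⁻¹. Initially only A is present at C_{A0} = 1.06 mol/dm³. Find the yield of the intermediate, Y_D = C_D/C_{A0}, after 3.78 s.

0.0478

The intermediate concentration in a first-order A→B→C sequence is C_D = k₁C_{A0}(e^(−k₁t) − e^(−k₂t))/(k₂−k₁).
e^(−k₁t) = e^(−0.0485×3.78) = e^(−0.1833) = 0.8325; e^(−k₂t) = e^(−3.224) = 0.03978.
C_D = 0.0485×1.06/(0.853−0.0485) × (0.8325−0.03978) = 0.06390×0.7927 = 0.05066 mol/dm³.
Y_D = C_D/C_{A0} = 0.05066/1.06 = 0.0478.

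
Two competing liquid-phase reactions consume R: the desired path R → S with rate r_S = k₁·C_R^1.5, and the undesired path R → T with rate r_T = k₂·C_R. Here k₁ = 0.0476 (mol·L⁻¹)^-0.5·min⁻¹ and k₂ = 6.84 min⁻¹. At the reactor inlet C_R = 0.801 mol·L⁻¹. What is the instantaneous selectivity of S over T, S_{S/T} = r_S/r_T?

0.00623

S_{S/T} = r_S/r_T = (k₁·C_R^1.5)/(k₂·C_R) = (k₁/k₂)·C_R^0.5.
= (0.0476×0.8010^1.5) / (6.84×0.8010) = 0.03412/5.479 = 0.00623.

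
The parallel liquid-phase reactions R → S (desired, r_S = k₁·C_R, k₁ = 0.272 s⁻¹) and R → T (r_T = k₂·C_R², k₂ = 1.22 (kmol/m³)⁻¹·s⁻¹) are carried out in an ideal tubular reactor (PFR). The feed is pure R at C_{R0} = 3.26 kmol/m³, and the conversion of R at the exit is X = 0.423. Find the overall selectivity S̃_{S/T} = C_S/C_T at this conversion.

C_R = C_{R0}(1−X) = 1.881 kmol/m³.
Along a PFR/batch, dC_S/dC_R = −r_S/(r_S+r_T) = −k₁/(k₁+k₂·C_R).
Integrating from C_{R0} to C_R: C_S = (0.272/1.22)·ln[(0.272+1.22·3.26)/(0.272+1.22·1.88)] = 0.2230·ln(4.249/2.567) = 0.1124 kmol/m³.
C_T = (C_{R0}−C_R)−C_S = 1.267 kmol/m³; S̃_{S/T} = 0.1124/1.267 = 0.0887.

0.0887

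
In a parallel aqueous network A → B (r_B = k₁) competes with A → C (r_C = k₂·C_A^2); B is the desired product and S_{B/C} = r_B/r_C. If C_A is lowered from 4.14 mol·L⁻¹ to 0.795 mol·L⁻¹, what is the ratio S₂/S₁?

S_{B/C} = (k₁/k₂)·C_A^-2, so S₂/S₁ = (C_{A,2}/C_{A,1})^-2.
= (0.795/4.14)^(-2) = (0.1920)^(-2) = 27.1.

27.1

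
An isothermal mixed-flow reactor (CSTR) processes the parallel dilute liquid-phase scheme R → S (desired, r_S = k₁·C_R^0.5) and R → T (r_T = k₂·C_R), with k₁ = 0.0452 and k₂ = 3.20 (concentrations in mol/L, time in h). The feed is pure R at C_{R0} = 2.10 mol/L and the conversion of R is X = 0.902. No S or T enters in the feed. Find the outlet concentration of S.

Exit C_R = C_{R0}(1−X) = 2.10×0.0980 = 0.2058 mol/L.
In a CSTR the entire volume is at exit conditions, so r_S = 0.0452×0.2058^0.5 = 0.02051 and r_T = 3.20×0.2058 = 0.6586.
Fraction of consumed R going to S: r_S/(r_S+r_T) = 0.03020.
C_S = 0.03020·C_{R0}·X = 0.03020×2.10×0.902 = 0.0572 mol/L.

0.0572 mol/L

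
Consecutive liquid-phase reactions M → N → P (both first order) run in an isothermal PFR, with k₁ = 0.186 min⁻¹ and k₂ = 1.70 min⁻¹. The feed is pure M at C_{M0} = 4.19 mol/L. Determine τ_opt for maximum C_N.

Setting dC_N/dτ = 0 gives τ_opt = ln(k₂/k₁)/(k₂−k₁).
= ln(1.70/0.186)/(1.70−0.186) = ln(9.140)/1.514 = 2.213/1.514 = 1.46 min.

1.46 min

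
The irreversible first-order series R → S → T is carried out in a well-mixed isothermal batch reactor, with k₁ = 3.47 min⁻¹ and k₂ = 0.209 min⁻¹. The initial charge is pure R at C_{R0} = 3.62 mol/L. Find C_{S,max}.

For a first-order series the maximum intermediate yield is C_{S,max}/C_{R0} = (k₁/k₂)^[k₂/(k₂−k₁)].
= (3.47/0.209)^(0.209/(0.209−3.47)) = (16.60)^(-0.06409) = 0.8352.
C_{S,max} = 0.8352×3.62 = 3.02 mol/L.

3.02 mol/L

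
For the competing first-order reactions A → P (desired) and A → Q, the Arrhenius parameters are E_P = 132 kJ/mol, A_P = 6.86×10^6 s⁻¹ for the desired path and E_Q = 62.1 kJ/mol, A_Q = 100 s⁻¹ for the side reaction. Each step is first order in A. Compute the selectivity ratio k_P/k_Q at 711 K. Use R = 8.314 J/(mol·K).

With equal orders, S_{P/Q} = k_P/k_Q = (A_P/A_Q)·exp[(E_Q−E_P)/(RT)].
(E_Q−E_P)/(RT) = (62.1−132)×10³/(8.314×711) = -69900/5911 = -11.82.
k_P/k_Q = (6.86×10^6/100)·exp(-11.82) = 68600 × 7.320×10^-6 = 0.502.
Since E_P > E_Q, raising the temperature improves selectivity toward P.

0.502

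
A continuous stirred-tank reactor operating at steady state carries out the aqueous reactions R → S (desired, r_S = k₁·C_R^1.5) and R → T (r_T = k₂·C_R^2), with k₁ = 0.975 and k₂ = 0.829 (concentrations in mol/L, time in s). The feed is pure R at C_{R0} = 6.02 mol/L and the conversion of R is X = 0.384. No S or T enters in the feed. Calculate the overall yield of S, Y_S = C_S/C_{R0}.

0.146

Exit C_R = C_{R0}(1−X) = 6.02×0.616 = 3.708 mol/L.
Rates in a CSTR are evaluated at the outlet concentration: r_S = 0.975×3.708^1.5 = 6.963, r_T = 0.829×3.708^2 = 11.40.
Fraction of consumed R going to S: r_S/(r_S+r_T) = 0.3792.
C_S = 0.3792·C_{R0}·X = 0.3792×6.02×0.384 = 0.877 mol/L; Y_S = C_S/C_{R0} = 0.146.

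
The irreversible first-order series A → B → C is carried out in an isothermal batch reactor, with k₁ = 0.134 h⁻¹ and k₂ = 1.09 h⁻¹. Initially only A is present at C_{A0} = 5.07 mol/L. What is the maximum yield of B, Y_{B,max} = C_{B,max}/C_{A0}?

Evaluating C_B at t_opt = ln(k₂/k₁)/(k₂−k₁) gives C_{B,max}/C_{A0} = (k₁/k₂)^[k₂/(k₂−k₁)].
= (0.134/1.09)^(1.09/(1.09−0.134)) = (0.1229)^(1.140) = 0.09164.

0.0916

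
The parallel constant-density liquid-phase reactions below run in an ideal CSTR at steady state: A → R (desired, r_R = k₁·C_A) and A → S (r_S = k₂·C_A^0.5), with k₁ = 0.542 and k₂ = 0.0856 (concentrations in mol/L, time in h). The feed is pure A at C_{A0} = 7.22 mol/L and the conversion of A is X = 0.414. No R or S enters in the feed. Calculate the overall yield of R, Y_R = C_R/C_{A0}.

0.384

Exit C_A = C_{A0}(1−X) = 7.22×0.586 = 4.231 mol/L.
In a CSTR the entire volume is at exit conditions, so r_R = 0.542×4.231 = 2.293 and r_S = 0.0856×4.231^0.5 = 0.1761.
Fraction of consumed A going to R: r_R/(r_R+r_S) = 0.9287.
C_R = 0.9287·C_{A0}·X = 0.9287×7.22×0.414 = 2.78 mol/L; Y_R = C_R/C_{A0} = 0.384.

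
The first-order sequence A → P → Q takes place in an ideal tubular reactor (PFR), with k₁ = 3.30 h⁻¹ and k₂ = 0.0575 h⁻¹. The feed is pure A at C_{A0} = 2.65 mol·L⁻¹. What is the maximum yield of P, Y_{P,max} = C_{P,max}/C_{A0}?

0.931

For a first-order series the maximum intermediate yield is C_{P,max}/C_{A0} = (k₁/k₂)^[k₂/(k₂−k₁)].
= (3.30/0.0575)^(0.0575/(0.0575−3.30)) = (57.39)^(-0.01773) = 0.9307.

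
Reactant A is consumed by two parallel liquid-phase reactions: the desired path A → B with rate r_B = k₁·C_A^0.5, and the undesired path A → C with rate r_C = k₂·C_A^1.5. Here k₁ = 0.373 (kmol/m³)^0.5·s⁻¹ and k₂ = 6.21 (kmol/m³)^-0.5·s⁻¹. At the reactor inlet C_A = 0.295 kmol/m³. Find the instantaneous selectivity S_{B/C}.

S_{B/C} = r_B/r_C = (k₁·C_A^0.5)/(k₂·C_A^1.5) = (k₁/k₂)·C_A⁻¹.
= (0.373×0.2950^0.5) / (6.21×0.2950^1.5) = 0.2026/0.9950 = 0.204.

0.204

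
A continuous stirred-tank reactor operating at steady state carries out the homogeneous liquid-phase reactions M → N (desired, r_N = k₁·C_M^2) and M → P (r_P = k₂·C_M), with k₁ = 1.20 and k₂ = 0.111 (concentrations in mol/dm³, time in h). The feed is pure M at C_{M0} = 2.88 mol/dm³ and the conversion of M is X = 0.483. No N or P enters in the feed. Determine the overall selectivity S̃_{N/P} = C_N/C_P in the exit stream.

Exit C_M = C_{M0}(1−X) = 2.88×0.517 = 1.489 mol/dm³.
Rates in a CSTR are evaluated at the outlet concentration: r_N = 1.20×1.489^2 = 2.660, r_P = 0.111×1.489 = 0.1653.
Overall selectivity = C_N/C_P = r_Nτ/(r_Pτ) = r_N/r_P = 16.1.

16.1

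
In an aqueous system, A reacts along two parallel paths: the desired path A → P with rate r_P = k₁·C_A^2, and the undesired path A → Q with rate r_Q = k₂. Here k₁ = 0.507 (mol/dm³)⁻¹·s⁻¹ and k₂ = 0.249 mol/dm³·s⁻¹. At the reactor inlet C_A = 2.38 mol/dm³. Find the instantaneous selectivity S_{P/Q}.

S_{P/Q} = r_P/r_Q = (k₁·C_A^2)/(k₂) = (k₁/k₂)·C_A^2.
= (0.507×2.380^2) / (0.249) = 2.872/0.2490 = 11.5.

11.5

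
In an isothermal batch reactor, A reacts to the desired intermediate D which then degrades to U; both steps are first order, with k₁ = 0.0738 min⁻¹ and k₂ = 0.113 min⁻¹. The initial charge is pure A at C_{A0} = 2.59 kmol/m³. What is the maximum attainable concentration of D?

For a first-order series the maximum intermediate yield is C_{D,max}/C_{A0} = (k₁/k₂)^[k₂/(k₂−k₁)].
= (0.0738/0.113)^(0.113/(0.113−0.0738)) = (0.6531)^(2.883) = 0.2929.
C_{D,max} = 0.2929×2.59 = 0.758 kmol/m³.

0.758 kmol/m³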